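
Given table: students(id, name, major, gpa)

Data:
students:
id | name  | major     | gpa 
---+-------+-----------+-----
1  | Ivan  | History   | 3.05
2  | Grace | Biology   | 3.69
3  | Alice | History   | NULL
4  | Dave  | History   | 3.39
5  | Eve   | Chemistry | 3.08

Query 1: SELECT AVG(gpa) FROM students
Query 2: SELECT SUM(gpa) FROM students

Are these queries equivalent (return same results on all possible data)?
No, not equivalent

Query 1 returns: [(3.3025,)]
Query 2 returns: [(13.21,)]

Reason: AVG vs SUM give different aggregate values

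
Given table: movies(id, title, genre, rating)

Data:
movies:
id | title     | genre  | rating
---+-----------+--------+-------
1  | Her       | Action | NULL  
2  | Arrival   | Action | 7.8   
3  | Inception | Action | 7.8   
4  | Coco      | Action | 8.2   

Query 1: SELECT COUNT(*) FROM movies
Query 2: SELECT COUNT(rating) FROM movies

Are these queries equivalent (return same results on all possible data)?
No, not equivalent

Query 1 returns: [(4,)]
Query 2 returns: [(3,)]

Reason: COUNT(*) includes NULLs, COUNT(column) excludes them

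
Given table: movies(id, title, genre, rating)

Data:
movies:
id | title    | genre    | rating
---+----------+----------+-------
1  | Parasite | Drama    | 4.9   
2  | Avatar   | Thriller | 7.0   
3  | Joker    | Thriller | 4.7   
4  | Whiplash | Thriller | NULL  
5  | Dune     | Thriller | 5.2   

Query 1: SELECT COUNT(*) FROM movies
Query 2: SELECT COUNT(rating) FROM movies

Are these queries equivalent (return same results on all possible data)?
No, not equivalent

Query 1 returns: [(5,)]
Query 2 returns: [(4,)]

Reason: COUNT(*) includes NULLs, COUNT(column) excludes them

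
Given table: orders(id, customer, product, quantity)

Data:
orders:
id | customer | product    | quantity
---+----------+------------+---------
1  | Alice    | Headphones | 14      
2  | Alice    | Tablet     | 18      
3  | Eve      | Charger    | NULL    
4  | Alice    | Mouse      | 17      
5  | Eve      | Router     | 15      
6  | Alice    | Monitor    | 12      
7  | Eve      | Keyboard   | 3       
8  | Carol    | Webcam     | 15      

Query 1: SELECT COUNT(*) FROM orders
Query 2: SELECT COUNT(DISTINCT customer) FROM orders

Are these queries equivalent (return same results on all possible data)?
No, not equivalent

Query 1 returns: [(8,)]
Query 2 returns: [(3,)]

Reason: COUNT(*) counts rows, COUNT(DISTINCT customer) counts unique customers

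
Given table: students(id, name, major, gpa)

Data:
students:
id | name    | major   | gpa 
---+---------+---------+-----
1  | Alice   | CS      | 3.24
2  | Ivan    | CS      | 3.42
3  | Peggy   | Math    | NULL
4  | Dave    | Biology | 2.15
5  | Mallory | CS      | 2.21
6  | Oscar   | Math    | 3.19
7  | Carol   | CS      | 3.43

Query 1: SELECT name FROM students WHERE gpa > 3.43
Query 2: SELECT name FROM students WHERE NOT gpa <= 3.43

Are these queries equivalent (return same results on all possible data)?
Yes, equivalent

Both queries return: []

Reason: Both filter gpa > 3.43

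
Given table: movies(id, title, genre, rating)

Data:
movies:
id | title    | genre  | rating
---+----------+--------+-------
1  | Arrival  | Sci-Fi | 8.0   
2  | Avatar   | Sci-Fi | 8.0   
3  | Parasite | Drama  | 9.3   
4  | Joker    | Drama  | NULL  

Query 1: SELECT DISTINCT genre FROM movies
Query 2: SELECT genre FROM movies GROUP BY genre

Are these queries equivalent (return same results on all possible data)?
Yes, equivalent

Both queries return: [('Drama',), ('Sci-Fi',)]

Reason: Both get unique genres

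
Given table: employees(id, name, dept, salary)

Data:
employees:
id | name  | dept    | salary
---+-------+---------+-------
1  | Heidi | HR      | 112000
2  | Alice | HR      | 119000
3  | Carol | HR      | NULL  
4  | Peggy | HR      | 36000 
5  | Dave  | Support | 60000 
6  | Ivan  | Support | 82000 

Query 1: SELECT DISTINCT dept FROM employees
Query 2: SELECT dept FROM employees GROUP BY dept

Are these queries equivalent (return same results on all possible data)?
Yes, equivalent

Both queries return: [('HR',), ('Support',)]

Reason: Both get unique depts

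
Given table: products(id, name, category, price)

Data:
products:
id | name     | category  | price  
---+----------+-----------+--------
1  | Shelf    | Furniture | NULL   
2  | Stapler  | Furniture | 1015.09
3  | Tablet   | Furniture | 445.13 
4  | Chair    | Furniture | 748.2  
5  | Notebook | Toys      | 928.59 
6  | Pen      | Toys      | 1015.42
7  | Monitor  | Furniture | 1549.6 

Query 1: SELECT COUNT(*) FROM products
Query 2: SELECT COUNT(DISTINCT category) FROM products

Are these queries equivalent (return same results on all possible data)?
No, not equivalent

Query 1 returns: [(7,)]
Query 2 returns: [(2,)]

Reason: COUNT(*) counts rows, COUNT(DISTINCT category) counts unique categorys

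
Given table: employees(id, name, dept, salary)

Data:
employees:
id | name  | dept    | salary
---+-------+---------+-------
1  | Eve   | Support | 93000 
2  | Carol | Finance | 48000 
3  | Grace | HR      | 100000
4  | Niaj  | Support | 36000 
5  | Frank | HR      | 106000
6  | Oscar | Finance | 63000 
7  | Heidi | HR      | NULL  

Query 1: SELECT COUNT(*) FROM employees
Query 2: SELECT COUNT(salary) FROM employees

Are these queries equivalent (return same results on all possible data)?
No, not equivalent

Query 1 returns: [(7,)]
Query 2 returns: [(6,)]

Reason: COUNT(*) includes NULLs, COUNT(column) excludes them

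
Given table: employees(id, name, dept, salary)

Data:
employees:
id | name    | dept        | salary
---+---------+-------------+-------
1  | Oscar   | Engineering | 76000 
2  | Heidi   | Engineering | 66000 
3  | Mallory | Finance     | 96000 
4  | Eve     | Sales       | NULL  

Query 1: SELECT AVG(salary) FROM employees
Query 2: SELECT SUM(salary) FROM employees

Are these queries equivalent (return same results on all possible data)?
No, not equivalent

Query 1 returns: [(79333.33333333333,)]
Query 2 returns: [(238000,)]

Reason: AVG vs SUM give different aggregate values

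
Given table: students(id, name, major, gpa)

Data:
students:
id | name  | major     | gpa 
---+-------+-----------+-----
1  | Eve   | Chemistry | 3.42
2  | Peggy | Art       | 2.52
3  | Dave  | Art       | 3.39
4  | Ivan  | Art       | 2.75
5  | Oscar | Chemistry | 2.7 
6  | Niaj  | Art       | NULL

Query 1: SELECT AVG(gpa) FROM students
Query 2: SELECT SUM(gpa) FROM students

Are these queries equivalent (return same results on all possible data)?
No, not equivalent

Query 1 returns: [(2.9560000000000004,)]
Query 2 returns: [(14.780000000000001,)]

Reason: AVG vs SUM give different aggregate values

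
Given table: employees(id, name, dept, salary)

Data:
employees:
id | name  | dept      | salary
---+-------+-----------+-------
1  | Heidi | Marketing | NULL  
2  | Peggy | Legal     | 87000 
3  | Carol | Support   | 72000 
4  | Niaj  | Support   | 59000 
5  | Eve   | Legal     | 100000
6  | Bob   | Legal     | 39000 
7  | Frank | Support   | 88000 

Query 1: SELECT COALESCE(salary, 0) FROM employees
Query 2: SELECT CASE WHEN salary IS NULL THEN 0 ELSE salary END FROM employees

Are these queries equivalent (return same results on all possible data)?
Yes, equivalent

Both queries return: [(0,), (39000,), (59000,), (72000,), (87000,), (88000,), (100000,)]

Reason: COALESCE vs CASE for NULL handling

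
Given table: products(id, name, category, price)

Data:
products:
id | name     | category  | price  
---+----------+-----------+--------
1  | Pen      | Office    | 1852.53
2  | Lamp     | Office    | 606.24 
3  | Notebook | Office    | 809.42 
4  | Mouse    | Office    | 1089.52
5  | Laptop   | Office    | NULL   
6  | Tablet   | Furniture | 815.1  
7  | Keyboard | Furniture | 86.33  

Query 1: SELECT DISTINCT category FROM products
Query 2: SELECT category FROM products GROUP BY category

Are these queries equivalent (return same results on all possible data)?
Yes, equivalent

Both queries return: [('Furniture',), ('Office',)]

Reason: Both get unique categorys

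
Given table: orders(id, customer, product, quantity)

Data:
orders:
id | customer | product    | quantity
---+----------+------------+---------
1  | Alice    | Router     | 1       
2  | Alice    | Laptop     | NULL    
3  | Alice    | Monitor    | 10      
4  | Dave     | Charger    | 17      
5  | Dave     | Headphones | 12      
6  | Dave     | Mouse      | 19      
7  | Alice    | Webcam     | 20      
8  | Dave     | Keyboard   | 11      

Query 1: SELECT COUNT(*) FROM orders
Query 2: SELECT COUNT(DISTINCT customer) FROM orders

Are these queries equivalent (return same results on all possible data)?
No, not equivalent

Query 1 returns: [(8,)]
Query 2 returns: [(2,)]

Reason: COUNT(*) counts rows, COUNT(DISTINCT customer) counts unique customers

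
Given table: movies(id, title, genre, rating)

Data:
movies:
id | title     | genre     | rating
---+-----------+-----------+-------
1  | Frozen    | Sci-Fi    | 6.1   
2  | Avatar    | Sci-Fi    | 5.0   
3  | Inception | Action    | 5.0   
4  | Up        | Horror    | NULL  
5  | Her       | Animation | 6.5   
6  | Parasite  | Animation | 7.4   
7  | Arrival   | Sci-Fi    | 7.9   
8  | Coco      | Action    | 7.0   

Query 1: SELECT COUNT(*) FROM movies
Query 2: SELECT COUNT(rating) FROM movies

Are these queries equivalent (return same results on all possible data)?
No, not equivalent

Query 1 returns: [(8,)]
Query 2 returns: [(7,)]

Reason: COUNT(*) includes NULLs, COUNT(column) excludes them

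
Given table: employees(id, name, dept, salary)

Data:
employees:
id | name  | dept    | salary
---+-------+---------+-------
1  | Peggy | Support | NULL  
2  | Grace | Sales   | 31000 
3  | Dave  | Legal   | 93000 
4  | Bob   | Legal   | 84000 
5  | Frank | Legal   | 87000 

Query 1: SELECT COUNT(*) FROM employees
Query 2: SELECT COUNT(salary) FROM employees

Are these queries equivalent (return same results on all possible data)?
No, not equivalent

Query 1 returns: [(5,)]
Query 2 returns: [(4,)]

Reason: COUNT(*) includes NULLs, COUNT(column) excludes them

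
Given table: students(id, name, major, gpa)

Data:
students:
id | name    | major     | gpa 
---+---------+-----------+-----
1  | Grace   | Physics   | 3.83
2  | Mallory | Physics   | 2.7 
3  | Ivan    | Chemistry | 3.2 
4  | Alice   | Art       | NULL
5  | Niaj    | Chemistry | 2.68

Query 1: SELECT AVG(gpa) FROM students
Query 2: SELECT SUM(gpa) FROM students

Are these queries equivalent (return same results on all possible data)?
No, not equivalent

Query 1 returns: [(3.1025,)]
Query 2 returns: [(12.41,)]

Reason: AVG vs SUM give different aggregate values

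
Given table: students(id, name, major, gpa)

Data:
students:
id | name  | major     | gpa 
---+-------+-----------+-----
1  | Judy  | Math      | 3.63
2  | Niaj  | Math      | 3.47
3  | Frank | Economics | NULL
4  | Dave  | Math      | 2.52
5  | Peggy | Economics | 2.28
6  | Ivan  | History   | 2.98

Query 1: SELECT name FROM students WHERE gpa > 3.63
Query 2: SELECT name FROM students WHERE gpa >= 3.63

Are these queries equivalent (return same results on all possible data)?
No, not equivalent

Query 1 returns: []
Query 2 returns: [('Judy',)]

Reason: > vs >= gives different results when gpa = 3.63 exists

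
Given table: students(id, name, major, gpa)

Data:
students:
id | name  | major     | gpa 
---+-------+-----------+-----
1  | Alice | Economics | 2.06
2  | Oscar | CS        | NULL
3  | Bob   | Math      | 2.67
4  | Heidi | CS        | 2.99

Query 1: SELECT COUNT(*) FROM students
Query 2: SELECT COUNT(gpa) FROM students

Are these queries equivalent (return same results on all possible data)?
No, not equivalent

Query 1 returns: [(4,)]
Query 2 returns: [(3,)]

Reason: COUNT(*) includes NULLs, COUNT(column) excludes them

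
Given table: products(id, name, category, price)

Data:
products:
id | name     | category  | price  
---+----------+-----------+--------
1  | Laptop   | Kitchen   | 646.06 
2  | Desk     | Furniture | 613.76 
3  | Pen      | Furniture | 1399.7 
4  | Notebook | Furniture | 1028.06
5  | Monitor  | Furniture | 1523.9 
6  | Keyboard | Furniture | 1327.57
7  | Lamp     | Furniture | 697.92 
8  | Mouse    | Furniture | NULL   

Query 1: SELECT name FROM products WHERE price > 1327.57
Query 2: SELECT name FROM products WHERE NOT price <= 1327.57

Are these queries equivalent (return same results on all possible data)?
Yes, equivalent

Both queries return: [('Monitor',), ('Pen',)]

Reason: Both filter price > 1327.57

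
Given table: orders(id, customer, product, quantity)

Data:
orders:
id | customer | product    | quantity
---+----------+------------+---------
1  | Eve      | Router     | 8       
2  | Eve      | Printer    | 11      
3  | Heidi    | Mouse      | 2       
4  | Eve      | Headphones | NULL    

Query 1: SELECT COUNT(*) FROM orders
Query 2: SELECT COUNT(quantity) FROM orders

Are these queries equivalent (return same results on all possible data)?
No, not equivalent

Query 1 returns: [(4,)]
Query 2 returns: [(3,)]

Reason: COUNT(*) includes NULLs, COUNT(column) excludes them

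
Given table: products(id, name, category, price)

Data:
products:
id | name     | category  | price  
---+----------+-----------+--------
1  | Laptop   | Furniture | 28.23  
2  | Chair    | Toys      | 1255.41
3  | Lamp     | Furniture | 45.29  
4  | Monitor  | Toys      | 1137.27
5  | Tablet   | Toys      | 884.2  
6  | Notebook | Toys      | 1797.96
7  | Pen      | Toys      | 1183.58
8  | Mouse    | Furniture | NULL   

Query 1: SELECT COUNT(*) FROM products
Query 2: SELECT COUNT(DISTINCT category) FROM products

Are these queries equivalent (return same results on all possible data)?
No, not equivalent

Query 1 returns: [(8,)]
Query 2 returns: [(2,)]

Reason: COUNT(*) counts rows, COUNT(DISTINCT category) counts unique categorys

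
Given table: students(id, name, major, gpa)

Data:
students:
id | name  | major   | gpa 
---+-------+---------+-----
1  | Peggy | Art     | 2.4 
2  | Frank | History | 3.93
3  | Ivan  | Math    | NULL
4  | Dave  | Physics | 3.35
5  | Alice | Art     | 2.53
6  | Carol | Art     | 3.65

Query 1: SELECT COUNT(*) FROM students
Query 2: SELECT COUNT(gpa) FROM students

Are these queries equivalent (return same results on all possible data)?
No, not equivalent

Query 1 returns: [(6,)]
Query 2 returns: [(5,)]

Reason: COUNT(*) includes NULLs, COUNT(column) excludes them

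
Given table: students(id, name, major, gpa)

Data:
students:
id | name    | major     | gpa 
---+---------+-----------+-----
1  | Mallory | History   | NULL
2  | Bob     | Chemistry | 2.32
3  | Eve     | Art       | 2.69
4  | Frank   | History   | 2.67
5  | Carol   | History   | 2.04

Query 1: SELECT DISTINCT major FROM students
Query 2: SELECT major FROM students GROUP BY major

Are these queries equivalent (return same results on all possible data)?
Yes, equivalent

Both queries return: [('Art',), ('Chemistry',), ('History',)]

Reason: Both get unique majors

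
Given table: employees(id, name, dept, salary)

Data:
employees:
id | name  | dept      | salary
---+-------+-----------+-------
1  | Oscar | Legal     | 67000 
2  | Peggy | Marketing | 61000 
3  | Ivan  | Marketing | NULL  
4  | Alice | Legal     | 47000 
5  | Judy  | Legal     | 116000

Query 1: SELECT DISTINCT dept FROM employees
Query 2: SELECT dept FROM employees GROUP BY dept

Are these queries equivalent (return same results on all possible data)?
Yes, equivalent

Both queries return: [('Legal',), ('Marketing',)]

Reason: Both get unique depts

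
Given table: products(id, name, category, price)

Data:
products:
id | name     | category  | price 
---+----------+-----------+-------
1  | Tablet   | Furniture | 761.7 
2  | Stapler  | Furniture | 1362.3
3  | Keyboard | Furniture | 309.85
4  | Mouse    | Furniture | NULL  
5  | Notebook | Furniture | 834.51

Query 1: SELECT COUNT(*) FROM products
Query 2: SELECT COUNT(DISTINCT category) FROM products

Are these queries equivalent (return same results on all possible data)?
No, not equivalent

Query 1 returns: [(5,)]
Query 2 returns: [(1,)]

Reason: COUNT(*) counts rows, COUNT(DISTINCT category) counts unique categorys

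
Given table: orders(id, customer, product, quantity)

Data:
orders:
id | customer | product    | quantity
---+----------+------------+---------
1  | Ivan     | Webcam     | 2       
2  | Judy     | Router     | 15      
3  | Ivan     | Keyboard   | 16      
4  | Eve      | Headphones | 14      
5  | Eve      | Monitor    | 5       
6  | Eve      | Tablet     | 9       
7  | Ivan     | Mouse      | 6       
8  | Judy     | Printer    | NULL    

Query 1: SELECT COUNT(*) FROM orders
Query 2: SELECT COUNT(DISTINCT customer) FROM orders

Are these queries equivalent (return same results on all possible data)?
No, not equivalent

Query 1 returns: [(8,)]
Query 2 returns: [(3,)]

Reason: COUNT(*) counts rows, COUNT(DISTINCT customer) counts unique customers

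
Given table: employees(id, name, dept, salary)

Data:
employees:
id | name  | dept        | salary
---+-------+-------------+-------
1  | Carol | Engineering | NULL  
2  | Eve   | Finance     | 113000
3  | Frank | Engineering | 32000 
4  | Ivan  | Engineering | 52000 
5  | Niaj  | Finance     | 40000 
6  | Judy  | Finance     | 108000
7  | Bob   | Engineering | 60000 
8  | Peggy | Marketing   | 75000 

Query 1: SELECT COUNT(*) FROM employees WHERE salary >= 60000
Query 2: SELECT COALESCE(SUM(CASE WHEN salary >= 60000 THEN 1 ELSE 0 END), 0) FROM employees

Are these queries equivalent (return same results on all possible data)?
Yes, equivalent

Both queries return: [(4,)]

Reason: COUNT with WHERE vs conditional SUM (COALESCE handles empty-table NULL)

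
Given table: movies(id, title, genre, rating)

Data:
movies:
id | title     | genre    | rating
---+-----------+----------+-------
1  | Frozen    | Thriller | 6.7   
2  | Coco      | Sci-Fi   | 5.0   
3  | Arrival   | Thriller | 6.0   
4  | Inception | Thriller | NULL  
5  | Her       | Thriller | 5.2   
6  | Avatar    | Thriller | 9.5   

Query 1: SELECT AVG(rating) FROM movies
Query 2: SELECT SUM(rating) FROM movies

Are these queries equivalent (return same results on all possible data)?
No, not equivalent

Query 1 returns: [(6.4799999999999995,)]
Query 2 returns: [(32.4,)]

Reason: AVG vs SUM give different aggregate values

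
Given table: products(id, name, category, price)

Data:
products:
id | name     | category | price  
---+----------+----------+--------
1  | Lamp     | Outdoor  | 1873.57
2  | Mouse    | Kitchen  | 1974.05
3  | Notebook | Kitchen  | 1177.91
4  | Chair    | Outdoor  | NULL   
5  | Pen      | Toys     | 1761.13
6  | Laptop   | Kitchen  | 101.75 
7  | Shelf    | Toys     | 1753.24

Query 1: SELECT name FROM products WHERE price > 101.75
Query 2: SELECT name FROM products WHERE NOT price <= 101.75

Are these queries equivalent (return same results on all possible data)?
Yes, equivalent

Both queries return: [('Lamp',), ('Mouse',), ('Notebook',), ('Pen',), ('Shelf',)]

Reason: Both filter price > 101.75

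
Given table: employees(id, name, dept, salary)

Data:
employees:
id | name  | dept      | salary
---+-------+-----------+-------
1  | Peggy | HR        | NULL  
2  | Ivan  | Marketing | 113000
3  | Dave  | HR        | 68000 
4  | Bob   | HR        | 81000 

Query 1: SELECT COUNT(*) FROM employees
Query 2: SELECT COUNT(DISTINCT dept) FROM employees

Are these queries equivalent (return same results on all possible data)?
No, not equivalent

Query 1 returns: [(4,)]
Query 2 returns: [(2,)]

Reason: COUNT(*) counts rows, COUNT(DISTINCT dept) counts unique depts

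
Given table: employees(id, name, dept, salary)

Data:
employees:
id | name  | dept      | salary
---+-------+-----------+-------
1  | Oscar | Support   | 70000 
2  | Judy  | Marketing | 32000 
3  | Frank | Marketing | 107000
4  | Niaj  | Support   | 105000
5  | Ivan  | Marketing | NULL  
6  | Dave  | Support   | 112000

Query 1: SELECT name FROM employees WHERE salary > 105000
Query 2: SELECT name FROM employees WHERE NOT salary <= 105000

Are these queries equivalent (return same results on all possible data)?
Yes, equivalent

Both queries return: [('Dave',), ('Frank',)]

Reason: Both filter salary > 105000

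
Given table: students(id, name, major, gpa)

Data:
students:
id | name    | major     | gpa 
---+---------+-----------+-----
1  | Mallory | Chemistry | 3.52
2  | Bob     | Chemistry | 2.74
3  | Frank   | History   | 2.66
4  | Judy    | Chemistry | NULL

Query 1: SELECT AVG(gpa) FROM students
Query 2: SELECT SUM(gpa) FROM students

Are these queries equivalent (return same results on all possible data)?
No, not equivalent

Query 1 returns: [(2.973333333333333,)]
Query 2 returns: [(8.92,)]

Reason: AVG vs SUM give different aggregate values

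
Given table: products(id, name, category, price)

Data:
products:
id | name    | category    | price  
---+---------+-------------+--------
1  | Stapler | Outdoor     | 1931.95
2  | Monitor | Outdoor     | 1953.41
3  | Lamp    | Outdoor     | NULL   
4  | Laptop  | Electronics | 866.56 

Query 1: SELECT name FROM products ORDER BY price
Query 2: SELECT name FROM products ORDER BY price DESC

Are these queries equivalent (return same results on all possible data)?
No, not equivalent

Query 1 returns: [('Lamp',), ('Laptop',), ('Stapler',), ('Monitor',)]
Query 2 returns: [('Monitor',), ('Stapler',), ('Laptop',), ('Lamp',)]

Reason: ASC vs DESC gives opposite ordering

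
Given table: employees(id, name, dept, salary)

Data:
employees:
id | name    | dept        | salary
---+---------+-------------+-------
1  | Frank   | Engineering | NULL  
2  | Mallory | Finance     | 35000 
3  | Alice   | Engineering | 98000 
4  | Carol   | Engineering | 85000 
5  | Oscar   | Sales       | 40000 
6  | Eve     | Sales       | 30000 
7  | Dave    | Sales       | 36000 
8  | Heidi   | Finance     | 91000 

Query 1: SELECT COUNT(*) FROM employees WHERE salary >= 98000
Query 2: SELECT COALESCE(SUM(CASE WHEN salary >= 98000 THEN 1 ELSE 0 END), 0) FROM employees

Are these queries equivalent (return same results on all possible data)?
Yes, equivalent

Both queries return: [(1,)]

Reason: COUNT with WHERE vs conditional SUM (COALESCE handles empty-table NULL)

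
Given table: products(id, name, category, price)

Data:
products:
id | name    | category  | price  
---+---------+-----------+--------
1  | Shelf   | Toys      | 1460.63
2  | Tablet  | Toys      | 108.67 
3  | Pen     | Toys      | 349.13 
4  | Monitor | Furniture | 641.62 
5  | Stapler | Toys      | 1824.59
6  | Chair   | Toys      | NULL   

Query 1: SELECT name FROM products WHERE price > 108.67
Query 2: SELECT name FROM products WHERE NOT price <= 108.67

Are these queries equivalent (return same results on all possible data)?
Yes, equivalent

Both queries return: [('Monitor',), ('Pen',), ('Shelf',), ('Stapler',)]

Reason: Both filter price > 108.67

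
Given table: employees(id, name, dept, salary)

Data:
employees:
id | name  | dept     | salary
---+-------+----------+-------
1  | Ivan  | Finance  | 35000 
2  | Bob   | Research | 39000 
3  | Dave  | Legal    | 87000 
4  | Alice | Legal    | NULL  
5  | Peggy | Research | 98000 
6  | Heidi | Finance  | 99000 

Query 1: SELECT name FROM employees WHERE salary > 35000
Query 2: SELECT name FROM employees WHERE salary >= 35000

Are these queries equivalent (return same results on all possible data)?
No, not equivalent

Query 1 returns: [('Bob',), ('Dave',), ('Peggy',), ('Heidi',)]
Query 2 returns: [('Ivan',), ('Bob',), ('Dave',), ('Peggy',), ('Heidi',)]

Reason: > vs >= gives different results when salary = 35000 exists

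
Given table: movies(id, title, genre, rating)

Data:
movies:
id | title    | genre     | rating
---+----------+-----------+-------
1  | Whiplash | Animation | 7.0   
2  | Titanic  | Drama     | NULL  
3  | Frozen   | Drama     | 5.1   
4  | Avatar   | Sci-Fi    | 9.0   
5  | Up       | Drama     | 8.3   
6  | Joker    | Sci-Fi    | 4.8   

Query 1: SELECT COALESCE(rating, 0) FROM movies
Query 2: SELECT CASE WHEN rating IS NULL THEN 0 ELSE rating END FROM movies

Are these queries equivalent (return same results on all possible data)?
Yes, equivalent

Both queries return: [(0,), (4.8,), (5.1,), (7.0,), (8.3,), (9.0,)]

Reason: COALESCE vs CASE for NULL handling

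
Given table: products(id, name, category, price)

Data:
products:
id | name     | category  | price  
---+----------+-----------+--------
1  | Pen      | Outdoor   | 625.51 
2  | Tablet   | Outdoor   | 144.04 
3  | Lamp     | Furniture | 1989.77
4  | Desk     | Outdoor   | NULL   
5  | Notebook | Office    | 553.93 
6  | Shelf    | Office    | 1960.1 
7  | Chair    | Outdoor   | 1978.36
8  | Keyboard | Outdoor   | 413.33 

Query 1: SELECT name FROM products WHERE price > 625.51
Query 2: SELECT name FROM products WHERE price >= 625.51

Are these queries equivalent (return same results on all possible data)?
No, not equivalent

Query 1 returns: [('Lamp',), ('Shelf',), ('Chair',)]
Query 2 returns: [('Pen',), ('Lamp',), ('Shelf',), ('Chair',)]

Reason: > vs >= gives different results when price = 625.51 exists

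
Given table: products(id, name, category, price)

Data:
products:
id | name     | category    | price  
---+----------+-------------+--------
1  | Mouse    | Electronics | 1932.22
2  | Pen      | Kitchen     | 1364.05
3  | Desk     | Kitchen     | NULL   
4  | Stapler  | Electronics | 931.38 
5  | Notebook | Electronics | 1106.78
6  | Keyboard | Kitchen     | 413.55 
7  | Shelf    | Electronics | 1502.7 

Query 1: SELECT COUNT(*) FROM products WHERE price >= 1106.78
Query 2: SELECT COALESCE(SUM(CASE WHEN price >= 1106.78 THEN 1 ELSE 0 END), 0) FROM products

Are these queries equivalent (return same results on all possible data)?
Yes, equivalent

Both queries return: [(4,)]

Reason: COUNT with WHERE vs conditional SUM (COALESCE handles empty-table NULL)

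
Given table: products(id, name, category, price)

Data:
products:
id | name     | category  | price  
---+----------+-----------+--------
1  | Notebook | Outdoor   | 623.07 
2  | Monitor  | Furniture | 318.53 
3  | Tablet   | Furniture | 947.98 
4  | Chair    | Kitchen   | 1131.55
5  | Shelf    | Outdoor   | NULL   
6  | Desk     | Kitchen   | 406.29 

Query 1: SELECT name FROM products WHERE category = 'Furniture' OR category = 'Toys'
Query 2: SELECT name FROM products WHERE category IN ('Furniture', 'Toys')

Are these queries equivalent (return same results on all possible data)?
Yes, equivalent

Both queries return: [('Monitor',), ('Tablet',)]

Reason: OR vs IN are equivalent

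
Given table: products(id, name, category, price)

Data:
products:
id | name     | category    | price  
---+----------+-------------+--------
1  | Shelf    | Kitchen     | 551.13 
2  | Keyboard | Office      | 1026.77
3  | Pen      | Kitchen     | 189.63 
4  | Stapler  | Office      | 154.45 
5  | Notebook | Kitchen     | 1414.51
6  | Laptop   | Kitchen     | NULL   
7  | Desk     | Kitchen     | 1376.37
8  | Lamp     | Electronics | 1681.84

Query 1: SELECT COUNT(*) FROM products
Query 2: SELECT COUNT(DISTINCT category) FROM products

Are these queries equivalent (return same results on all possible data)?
No, not equivalent

Query 1 returns: [(8,)]
Query 2 returns: [(3,)]

Reason: COUNT(*) counts rows, COUNT(DISTINCT category) counts unique categorys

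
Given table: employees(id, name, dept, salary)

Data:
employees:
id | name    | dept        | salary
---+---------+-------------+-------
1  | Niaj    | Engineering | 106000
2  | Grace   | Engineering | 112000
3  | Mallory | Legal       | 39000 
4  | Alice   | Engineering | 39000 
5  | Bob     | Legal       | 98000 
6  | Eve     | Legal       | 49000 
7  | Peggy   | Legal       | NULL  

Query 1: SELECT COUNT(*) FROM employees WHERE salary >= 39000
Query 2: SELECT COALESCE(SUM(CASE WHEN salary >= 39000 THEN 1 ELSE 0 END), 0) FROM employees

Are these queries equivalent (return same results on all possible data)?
Yes, equivalent

Both queries return: [(6,)]

Reason: COUNT with WHERE vs conditional SUM (COALESCE handles empty-table NULL)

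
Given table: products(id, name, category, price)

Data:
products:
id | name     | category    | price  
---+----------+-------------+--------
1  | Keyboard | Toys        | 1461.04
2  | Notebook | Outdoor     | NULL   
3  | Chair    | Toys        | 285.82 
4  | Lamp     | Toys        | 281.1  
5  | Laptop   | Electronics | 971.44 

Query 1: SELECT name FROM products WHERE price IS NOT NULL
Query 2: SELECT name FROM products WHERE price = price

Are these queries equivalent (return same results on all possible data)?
Yes, equivalent

Both queries return: [('Chair',), ('Keyboard',), ('Lamp',), ('Laptop',)]

Reason: IS NOT NULL vs self-equality (both exclude NULLs)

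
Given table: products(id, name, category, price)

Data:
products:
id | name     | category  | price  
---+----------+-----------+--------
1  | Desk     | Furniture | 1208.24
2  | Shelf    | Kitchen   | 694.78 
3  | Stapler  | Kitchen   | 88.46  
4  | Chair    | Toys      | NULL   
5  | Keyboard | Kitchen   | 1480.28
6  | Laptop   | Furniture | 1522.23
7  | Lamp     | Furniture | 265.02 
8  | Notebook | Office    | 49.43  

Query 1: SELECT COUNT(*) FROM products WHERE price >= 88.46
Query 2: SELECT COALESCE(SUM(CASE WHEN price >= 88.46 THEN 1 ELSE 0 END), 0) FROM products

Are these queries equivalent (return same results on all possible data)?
Yes, equivalent

Both queries return: [(6,)]

Reason: COUNT with WHERE vs conditional SUM (COALESCE handles empty-table NULL)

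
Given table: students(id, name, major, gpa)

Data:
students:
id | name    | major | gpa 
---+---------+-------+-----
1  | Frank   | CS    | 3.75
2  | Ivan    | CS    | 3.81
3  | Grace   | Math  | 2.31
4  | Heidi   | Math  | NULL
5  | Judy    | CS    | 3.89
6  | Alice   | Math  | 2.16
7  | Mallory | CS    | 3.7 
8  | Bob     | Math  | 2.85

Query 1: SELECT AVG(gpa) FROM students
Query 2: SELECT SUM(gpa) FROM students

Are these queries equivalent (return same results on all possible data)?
No, not equivalent

Query 1 returns: [(3.21,)]
Query 2 returns: [(22.47,)]

Reason: AVG vs SUM give different aggregate values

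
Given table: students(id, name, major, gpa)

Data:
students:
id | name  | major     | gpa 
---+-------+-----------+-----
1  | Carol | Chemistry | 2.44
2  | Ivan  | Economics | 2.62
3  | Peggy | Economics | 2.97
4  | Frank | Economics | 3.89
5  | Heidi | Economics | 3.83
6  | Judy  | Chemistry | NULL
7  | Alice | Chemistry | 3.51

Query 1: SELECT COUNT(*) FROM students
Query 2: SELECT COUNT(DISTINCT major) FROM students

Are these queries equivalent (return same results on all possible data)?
No, not equivalent

Query 1 returns: [(7,)]
Query 2 returns: [(2,)]

Reason: COUNT(*) counts rows, COUNT(DISTINCT major) counts unique majors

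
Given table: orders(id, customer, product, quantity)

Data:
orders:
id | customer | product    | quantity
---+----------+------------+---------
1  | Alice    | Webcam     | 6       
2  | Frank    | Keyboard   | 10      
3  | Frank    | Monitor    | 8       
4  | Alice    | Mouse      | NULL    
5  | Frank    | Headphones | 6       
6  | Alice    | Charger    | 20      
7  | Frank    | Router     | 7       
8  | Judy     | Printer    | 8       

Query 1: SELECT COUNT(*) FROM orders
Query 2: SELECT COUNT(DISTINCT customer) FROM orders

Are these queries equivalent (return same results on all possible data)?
No, not equivalent

Query 1 returns: [(8,)]
Query 2 returns: [(3,)]

Reason: COUNT(*) counts rows, COUNT(DISTINCT customer) counts unique customers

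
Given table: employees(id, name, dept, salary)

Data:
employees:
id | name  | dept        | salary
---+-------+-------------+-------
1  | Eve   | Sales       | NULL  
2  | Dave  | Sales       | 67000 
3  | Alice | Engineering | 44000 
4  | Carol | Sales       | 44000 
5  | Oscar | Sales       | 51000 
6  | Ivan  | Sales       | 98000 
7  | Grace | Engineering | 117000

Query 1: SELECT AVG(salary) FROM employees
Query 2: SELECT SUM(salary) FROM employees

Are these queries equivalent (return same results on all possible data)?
No, not equivalent

Query 1 returns: [(70166.66666666667,)]
Query 2 returns: [(421000,)]

Reason: AVG vs SUM give different aggregate values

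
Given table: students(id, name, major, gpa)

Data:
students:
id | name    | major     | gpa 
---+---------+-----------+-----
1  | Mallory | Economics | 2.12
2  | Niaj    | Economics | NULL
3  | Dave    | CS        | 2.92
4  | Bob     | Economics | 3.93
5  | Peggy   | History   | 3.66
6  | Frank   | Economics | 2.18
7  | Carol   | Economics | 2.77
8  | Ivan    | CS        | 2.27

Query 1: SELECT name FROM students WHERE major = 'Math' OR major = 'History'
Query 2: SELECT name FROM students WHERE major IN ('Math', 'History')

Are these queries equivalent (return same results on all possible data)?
Yes, equivalent

Both queries return: [('Peggy',)]

Reason: OR vs IN are equivalent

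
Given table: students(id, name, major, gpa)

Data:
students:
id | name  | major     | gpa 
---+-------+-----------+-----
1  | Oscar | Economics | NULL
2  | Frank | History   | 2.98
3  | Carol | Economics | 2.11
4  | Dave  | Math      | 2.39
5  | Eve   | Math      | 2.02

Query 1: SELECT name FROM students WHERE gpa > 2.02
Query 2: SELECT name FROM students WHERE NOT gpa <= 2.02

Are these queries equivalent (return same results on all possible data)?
Yes, equivalent

Both queries return: [('Carol',), ('Dave',), ('Frank',)]

Reason: Both filter gpa > 2.02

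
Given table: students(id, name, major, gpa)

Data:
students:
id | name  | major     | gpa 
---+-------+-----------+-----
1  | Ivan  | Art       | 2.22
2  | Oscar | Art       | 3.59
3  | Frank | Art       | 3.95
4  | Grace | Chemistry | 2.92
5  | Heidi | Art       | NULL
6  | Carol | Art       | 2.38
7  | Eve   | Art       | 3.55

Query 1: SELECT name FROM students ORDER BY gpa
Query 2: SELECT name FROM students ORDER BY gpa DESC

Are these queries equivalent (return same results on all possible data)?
No, not equivalent

Query 1 returns: [('Heidi',), ('Ivan',), ('Carol',), ('Grace',), ('Eve',), ('Oscar',), ('Frank',)]
Query 2 returns: [('Frank',), ('Oscar',), ('Eve',), ('Grace',), ('Carol',), ('Ivan',), ('Heidi',)]

Reason: ASC vs DESC gives opposite ordering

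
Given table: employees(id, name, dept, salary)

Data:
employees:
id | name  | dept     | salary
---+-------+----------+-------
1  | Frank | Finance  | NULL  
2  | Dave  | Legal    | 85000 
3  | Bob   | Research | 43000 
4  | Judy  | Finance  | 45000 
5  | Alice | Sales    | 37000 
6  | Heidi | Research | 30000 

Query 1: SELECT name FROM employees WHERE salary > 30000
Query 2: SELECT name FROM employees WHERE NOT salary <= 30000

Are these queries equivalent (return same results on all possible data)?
Yes, equivalent

Both queries return: [('Alice',), ('Bob',), ('Dave',), ('Judy',)]

Reason: Both filter salary > 30000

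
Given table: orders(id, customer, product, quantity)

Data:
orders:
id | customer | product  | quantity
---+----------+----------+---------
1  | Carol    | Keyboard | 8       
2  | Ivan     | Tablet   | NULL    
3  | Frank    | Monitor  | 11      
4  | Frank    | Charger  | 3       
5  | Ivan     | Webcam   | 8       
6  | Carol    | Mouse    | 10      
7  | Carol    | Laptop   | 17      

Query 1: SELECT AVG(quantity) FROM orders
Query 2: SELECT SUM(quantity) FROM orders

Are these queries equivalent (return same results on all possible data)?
No, not equivalent

Query 1 returns: [(9.5,)]
Query 2 returns: [(57,)]

Reason: AVG vs SUM give different aggregate values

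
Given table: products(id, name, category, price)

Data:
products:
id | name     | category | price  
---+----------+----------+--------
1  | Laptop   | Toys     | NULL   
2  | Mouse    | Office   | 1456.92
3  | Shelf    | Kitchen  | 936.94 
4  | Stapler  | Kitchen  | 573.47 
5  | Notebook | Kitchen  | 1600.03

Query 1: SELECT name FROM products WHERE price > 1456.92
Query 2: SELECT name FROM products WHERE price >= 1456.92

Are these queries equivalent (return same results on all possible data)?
No, not equivalent

Query 1 returns: [('Notebook',)]
Query 2 returns: [('Mouse',), ('Notebook',)]

Reason: > vs >= gives different results when price = 1456.92 exists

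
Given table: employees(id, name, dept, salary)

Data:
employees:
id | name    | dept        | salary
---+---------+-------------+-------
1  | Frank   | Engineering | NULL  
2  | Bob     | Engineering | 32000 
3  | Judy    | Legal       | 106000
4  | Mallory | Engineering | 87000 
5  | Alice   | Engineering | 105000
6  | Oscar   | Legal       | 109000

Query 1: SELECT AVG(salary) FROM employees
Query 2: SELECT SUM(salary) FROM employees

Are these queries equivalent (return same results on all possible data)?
No, not equivalent

Query 1 returns: [(87800.0,)]
Query 2 returns: [(439000,)]

Reason: AVG vs SUM give different aggregate values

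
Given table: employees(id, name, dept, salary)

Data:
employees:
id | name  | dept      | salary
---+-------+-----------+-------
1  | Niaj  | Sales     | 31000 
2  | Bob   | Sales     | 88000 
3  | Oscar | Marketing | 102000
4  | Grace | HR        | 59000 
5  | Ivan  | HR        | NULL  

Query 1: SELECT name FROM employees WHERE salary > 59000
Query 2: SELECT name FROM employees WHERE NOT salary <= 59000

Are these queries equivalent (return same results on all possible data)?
Yes, equivalent

Both queries return: [('Bob',), ('Oscar',)]

Reason: Both filter salary > 59000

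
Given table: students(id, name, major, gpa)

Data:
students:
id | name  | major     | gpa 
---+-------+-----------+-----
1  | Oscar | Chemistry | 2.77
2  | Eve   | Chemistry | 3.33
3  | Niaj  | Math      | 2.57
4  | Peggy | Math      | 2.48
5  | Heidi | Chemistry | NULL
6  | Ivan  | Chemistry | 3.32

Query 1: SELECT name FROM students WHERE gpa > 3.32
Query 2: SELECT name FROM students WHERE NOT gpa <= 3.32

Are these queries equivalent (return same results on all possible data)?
Yes, equivalent

Both queries return: [('Eve',)]

Reason: Both filter gpa > 3.32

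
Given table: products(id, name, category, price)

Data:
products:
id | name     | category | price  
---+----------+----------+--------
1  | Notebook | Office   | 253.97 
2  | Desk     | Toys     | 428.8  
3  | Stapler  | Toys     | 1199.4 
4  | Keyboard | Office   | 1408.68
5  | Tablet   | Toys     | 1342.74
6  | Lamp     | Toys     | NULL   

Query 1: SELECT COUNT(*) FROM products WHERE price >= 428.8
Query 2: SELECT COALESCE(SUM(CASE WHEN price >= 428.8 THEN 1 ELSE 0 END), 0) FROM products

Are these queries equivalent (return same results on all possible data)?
Yes, equivalent

Both queries return: [(4,)]

Reason: COUNT with WHERE vs conditional SUM (COALESCE handles empty-table NULL)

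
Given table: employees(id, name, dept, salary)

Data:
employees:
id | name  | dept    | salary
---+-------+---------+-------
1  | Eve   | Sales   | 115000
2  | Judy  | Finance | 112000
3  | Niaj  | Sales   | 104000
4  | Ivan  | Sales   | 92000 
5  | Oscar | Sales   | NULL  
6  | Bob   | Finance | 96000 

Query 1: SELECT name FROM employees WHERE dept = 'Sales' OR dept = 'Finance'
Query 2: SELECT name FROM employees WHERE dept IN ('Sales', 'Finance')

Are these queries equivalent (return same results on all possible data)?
Yes, equivalent

Both queries return: [('Bob',), ('Eve',), ('Ivan',), ('Judy',), ('Niaj',), ('Oscar',)]

Reason: OR vs IN are equivalent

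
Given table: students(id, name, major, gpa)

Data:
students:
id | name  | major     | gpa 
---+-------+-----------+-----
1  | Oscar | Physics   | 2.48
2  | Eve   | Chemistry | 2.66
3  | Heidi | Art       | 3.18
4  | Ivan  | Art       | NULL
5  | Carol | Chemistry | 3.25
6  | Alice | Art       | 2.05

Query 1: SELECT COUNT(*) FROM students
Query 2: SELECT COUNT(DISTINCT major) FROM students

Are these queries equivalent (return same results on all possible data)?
No, not equivalent

Query 1 returns: [(6,)]
Query 2 returns: [(3,)]

Reason: COUNT(*) counts rows, COUNT(DISTINCT major) counts unique majors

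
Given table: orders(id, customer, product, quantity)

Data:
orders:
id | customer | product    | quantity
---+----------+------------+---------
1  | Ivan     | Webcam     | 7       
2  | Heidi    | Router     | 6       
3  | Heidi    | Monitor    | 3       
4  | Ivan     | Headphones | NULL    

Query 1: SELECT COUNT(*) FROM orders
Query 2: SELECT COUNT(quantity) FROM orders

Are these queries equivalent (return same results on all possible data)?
No, not equivalent

Query 1 returns: [(4,)]
Query 2 returns: [(3,)]

Reason: COUNT(*) includes NULLs, COUNT(column) excludes them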